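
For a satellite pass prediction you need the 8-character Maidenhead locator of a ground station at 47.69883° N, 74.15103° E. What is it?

MN77bq87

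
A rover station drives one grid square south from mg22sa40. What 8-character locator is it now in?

Latitude extended square 0; −1 → -1, wraps to 9, carry into subsquare.
Latitude subsquare a = 0; −1 → -1, wraps to 23 = x, carry into square.
Latitude square 2; −1 → 1.
The longitude characters are unchanged.

MG21sx49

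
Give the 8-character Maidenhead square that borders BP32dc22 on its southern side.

BP32dc21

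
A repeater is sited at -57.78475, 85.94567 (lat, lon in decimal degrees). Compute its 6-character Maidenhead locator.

ND22xf

Offset from 180°W / 90°S: lon 265.9457°, lat 32.2152°.
Field: lon ⌊265.9457/20⌋ = 13 → N; lat ⌊32.2152/10⌋ = 3 → D.
Square: lon ⌊5.9457/2⌋ = 2; lat ⌊2.2152/1⌋ = 2.
Subsquare: lon ⌊1.9457/0.0833333⌋ = 23 → x; lat ⌊0.2152/0.0416667⌋ = 5 → f.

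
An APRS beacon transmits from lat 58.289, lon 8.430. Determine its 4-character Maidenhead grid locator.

JO48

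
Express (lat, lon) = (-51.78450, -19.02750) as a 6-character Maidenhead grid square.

Offset from 180°W / 90°S: lon 160.9725°, lat 38.2155°.
Field: 160.9725/20 → 8 → I, 38.2155/10 → 3 → D; chars ID.
Square: 0.9725/2 → 0, 8.2155/1 → 8; chars 08.
Subsquare: 0.9725/0.0833333 → 11 → l, 0.2155/0.0416667 → 5 → f; chars lf.

ID08lf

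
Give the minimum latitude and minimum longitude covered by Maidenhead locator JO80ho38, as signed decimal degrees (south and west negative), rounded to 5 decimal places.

Field J=9, O=14: +9·20° lon, +14·10° lat → SW at lon 0°, lat 50°.
Square 8, 0: +8·2° lon, +0·1° lat → SW at lon 16°, lat 50°.
Subsquare h=7, o=14: +7·0.0833333° lon, +14·0.0416667° lat → SW at lon 16.5833°, lat 50.5833°.
Extended square 3, 8: +3·0.00833333° lon, +8·0.00416667° lat → SW at lon 16.6083°, lat 50.6167°.
latitude 50.61667, longitude 16.60833.

50.61667, 16.60833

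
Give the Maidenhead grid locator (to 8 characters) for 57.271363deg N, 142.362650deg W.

Add 180° to longitude and 90° to latitude: 37.63735, 147.27136.
Field: 37.63735/20 → 1 → B, 147.27136/10 → 14 → O; chars BO.
Square: 17.63735/2 → 8, 7.27136/1 → 7; chars 87.
Subsquare: 1.63735/0.0833333 → 19 → t, 0.27136/0.0416667 → 6 → g; chars tg.
Extended square: 0.05402/0.00833333 → 6, 0.02136/0.00416667 → 5; chars 65.

BO87tg65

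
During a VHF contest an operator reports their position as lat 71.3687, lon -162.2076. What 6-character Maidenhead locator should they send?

Add 180° to longitude and 90° to latitude: 17.7924, 161.3687.
Field (20°×10°, letters A–R): lon ⌊17.7924/20⌋ = 0 → A; lat ⌊161.3687/10⌋ = 16 → Q.
Square (2°×1°, digits 0–9): lon ⌊17.7924/2⌋ = 8; lat ⌊1.3687/1⌋ = 1.
Subsquare (5′×2.5′, letters a–x): lon ⌊1.7924/0.0833333⌋ = 21 → v; lat ⌊0.3687/0.0416667⌋ = 8 → i.

AQ81vi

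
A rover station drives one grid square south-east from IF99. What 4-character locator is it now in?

Longitude square 9; +1 → 10, wraps to 0, carry into field.
Longitude field I = 8; +1 → 9 = J.
Latitude square 9; −1 → 8.

JF08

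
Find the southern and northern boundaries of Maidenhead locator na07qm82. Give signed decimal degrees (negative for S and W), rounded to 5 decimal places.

-82.49167, -82.48750

Field N=13, A=0: +13·20° lon, +0·10° lat → SW at lon 80°, lat -90°.
Square 0, 7: +0·2° lon, +7·1° lat → SW at lon 80°, lat -83°.
Subsquare q=16, m=12: +16·0.0833333° lon, +12·0.0416667° lat → SW at lon 81.3333°, lat -82.5°.
Extended square 8, 2: +8·0.00833333° lon, +2·0.00416667° lat → SW at lon 81.4°, lat -82.4917°.
Cell spans 0.00833333° lon × 0.00416667° lat.
south -82.49167, north -82.48750.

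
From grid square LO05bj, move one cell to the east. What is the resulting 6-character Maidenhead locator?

Longitude subsquare b = 1; +1 → 2 = c.
The latitude characters are unchanged.

LO05cj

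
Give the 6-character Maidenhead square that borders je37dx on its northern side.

JE38da

Latitude subsquare x = 23; +1 → 24, wraps to 0 = a, carry into square.
Latitude square 7; +1 → 8.
The longitude characters are unchanged.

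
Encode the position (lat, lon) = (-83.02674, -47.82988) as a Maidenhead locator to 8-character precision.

Offset from 180°W / 90°S: lon 132.17012°, lat 6.97326°.
Field: lon ⌊132.17012/20⌋ = 6 → G; lat ⌊6.97326/10⌋ = 0 → A.
Square: lon ⌊12.17012/2⌋ = 6; lat ⌊6.97326/1⌋ = 6.
Subsquare: lon ⌊0.17012/0.0833333⌋ = 2 → c; lat ⌊0.97326/0.0416667⌋ = 23 → x.
Extended square: lon ⌊0.00345/0.00833333⌋ = 0; lat ⌊0.01493/0.00416667⌋ = 3.

GA66cx03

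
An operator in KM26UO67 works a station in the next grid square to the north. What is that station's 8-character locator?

Latitude extended square 7; +1 → 8.
The longitude characters are unchanged.

KM26uo68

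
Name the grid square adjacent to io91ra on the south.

Latitude subsquare a = 0; −1 → -1, wraps to 23 = x, carry into square.
Latitude square 1; −1 → 0.
The longitude characters are unchanged.

IO90rx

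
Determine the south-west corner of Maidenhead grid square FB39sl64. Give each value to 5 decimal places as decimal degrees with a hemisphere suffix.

Field F=5, B=1: +5·20° lon, +1·10° lat → SW at lon -80°, lat -80°.
Square 3, 9: +3·2° lon, +9·1° lat → SW at lon -74°, lat -71°.
Subsquare s=18, l=11: +18·0.0833333° lon, +11·0.0416667° lat → SW at lon -72.5°, lat -70.5417°.
Extended square 6, 4: +6·0.00833333° lon, +4·0.00416667° lat → SW at lon -72.45°, lat -70.525°.
latitude 70.52500° S, longitude 72.45000° W.

70.52500° S, 72.45000° W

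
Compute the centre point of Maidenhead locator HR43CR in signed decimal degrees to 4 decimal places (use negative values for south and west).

Field H=7, R=17: +7·20° lon, +17·10° lat → SW at lon -40°, lat 80°.
Square 4, 3: +4·2° lon, +3·1° lat → SW at lon -32°, lat 83°.
Subsquare c=2, r=17: +2·0.0833333° lon, +17·0.0416667° lat → SW at lon -31.8333°, lat 83.7083°.
Cell spans 0.0833333° lon × 0.0416667° lat. Centre is SW corner plus half of each.
latitude 83.7292, longitude -31.7917.

83.7292, -31.7917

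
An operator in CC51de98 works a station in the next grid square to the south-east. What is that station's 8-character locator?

CC51ee07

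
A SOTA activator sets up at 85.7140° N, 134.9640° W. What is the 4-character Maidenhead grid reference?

CR25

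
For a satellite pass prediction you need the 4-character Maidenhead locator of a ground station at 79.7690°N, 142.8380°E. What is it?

QQ19

Shift to the Maidenhead origin (180°W, 90°S): lon 322.84, lat 169.77.
Field: lon ⌊322.84/20⌋ = 16 → Q; lat ⌊169.77/10⌋ = 16 → Q.
Square: lon ⌊2.84/2⌋ = 1; lat ⌊9.77/1⌋ = 9.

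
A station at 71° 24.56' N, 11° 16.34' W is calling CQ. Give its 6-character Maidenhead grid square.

IQ41ij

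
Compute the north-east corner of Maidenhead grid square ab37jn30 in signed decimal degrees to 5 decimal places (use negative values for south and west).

-72.45417, -173.21667

Field A=0, B=1: +0·20° lon, +1·10° lat → SW at lon -180°, lat -80°.
Square 3, 7: +3·2° lon, +7·1° lat → SW at lon -174°, lat -73°.
Subsquare j=9, n=13: +9·0.0833333° lon, +13·0.0416667° lat → SW at lon -173.25°, lat -72.4583°.
Extended square 3, 0: +3·0.00833333° lon, +0·0.00416667° lat → SW at lon -173.225°, lat -72.4583°.
Cell spans 0.00833333° lon × 0.00416667° lat. NE corner is SW corner plus one full cell.
latitude -72.45417, longitude -173.21667.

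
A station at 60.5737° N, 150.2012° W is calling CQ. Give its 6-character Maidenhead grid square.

Add 180° to longitude and 90° to latitude: 29.7988, 150.5737.
Field (20°×10°, letters A–R): lon ⌊29.7988/20⌋ = 1 → B; lat ⌊150.5737/10⌋ = 15 → P.
Square (2°×1°, digits 0–9): lon ⌊9.7988/2⌋ = 4; lat ⌊0.5737/1⌋ = 0.
Subsquare (5′×2.5′, letters a–x): lon ⌊1.7988/0.0833333⌋ = 21 → v; lat ⌊0.5737/0.0416667⌋ = 13 → n.

BP40vn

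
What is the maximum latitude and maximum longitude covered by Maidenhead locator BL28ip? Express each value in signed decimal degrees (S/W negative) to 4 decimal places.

28.6667, -155.2500

Field B=1, L=11: +1·20° lon, +11·10° lat → SW at lon -160°, lat 20°.
Square 2, 8: +2·2° lon, +8·1° lat → SW at lon -156°, lat 28°.
Subsquare i=8, p=15: +8·0.0833333° lon, +15·0.0416667° lat → SW at lon -155.333°, lat 28.625°.
Cell spans 0.0833333° lon × 0.0416667° lat. NE corner is SW corner plus one full cell.
latitude 28.6667, longitude -155.2500.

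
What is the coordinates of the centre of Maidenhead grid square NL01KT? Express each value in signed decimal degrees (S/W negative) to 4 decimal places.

21.8125, 80.8750

Field N=13, L=11: +13·20° lon, +11·10° lat → SW at lon 80°, lat 20°.
Square 0, 1: +0·2° lon, +1·1° lat → SW at lon 80°, lat 21°.
Subsquare k=10, t=19: +10·0.0833333° lon, +19·0.0416667° lat → SW at lon 80.8333°, lat 21.7917°.
Cell spans 0.0833333° lon × 0.0416667° lat. Centre is SW corner plus half of each.
latitude 21.8125, longitude 80.8750.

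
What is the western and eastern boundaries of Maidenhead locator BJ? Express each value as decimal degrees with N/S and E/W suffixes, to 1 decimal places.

Field B=1, J=9: +1·20° lon, +9·10° lat → SW at lon -160°, lat 0°.
Cell spans 20° lon × 10° lat.
west 160.0° W, east 140.0° W.

160.0° W, 140.0° W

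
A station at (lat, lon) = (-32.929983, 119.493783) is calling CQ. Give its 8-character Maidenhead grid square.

Add 180° to longitude and 90° to latitude: 299.49378, 57.07002.
Field: lon ⌊299.49378/20⌋ = 14 → O; lat ⌊57.07002/10⌋ = 5 → F.
Square: lon ⌊19.49378/2⌋ = 9; lat ⌊7.07002/1⌋ = 7.
Subsquare: lon ⌊1.49378/0.0833333⌋ = 17 → r; lat ⌊0.07002/0.0416667⌋ = 1 → b.
Extended square: lon ⌊0.07712/0.00833333⌋ = 9; lat ⌊0.02835/0.00416667⌋ = 6.

OF97rb96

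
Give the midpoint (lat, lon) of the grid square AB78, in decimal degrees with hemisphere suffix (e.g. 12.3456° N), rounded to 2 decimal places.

71.50° S, 165.00° W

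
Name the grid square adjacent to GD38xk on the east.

GD48ak

Longitude subsquare x = 23; +1 → 24, wraps to 0 = a, carry into square.
Longitude square 3; +1 → 4.
The latitude characters are unchanged.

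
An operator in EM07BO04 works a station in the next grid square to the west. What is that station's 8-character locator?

EM07ao94

Longitude extended square 0; −1 → -1, wraps to 9, carry into subsquare.
Longitude subsquare b = 1; −1 → 0 = a.
The latitude characters are unchanged.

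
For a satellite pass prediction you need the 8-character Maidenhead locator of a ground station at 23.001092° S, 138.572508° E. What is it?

PG96gx89

Shift to the Maidenhead origin (180°W, 90°S): lon 318.57251, lat 66.99891.
Field (20°×10°, letters A–R): lon ⌊318.57251/20⌋ = 15 → P; lat ⌊66.99891/10⌋ = 6 → G.
Square (2°×1°, digits 0–9): lon ⌊18.57251/2⌋ = 9; lat ⌊6.99891/1⌋ = 6.
Subsquare (5′×2.5′, letters a–x): lon ⌊0.57251/0.0833333⌋ = 6 → g; lat ⌊0.99891/0.0416667⌋ = 23 → x.
Extended square (30″×15″, digits 0–9): lon ⌊0.07251/0.00833333⌋ = 8; lat ⌊0.04057/0.00416667⌋ = 9.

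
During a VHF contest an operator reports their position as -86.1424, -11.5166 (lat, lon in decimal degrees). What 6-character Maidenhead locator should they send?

IA43fu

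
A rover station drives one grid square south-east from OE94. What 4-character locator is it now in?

Longitude square 9; +1 → 10, wraps to 0, carry into field.
Longitude field O = 14; +1 → 15 = P.
Latitude square 4; −1 → 3.

PE03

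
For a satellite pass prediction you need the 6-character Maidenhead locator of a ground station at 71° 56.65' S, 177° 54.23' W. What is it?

AB18bb

Shift to the Maidenhead origin (180°W, 90°S): lon 2.0962, lat 18.0558.
Field (20°×10°, letters A–R): lon ⌊2.0962/20⌋ = 0 → A; lat ⌊18.0558/10⌋ = 1 → B.
Square (2°×1°, digits 0–9): lon ⌊2.0962/2⌋ = 1; lat ⌊8.0558/1⌋ = 8.
Subsquare (5′×2.5′, letters a–x): lon ⌊0.0962/0.0833333⌋ = 1 → b; lat ⌊0.0558/0.0416667⌋ = 1 → b.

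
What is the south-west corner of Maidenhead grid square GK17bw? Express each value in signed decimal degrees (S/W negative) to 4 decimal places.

17.9167, -57.9167

Field G=6, K=10: +6·20° lon, +10·10° lat → SW at lon -60°, lat 10°.
Square 1, 7: +1·2° lon, +7·1° lat → SW at lon -58°, lat 17°.
Subsquare b=1, w=22: +1·0.0833333° lon, +22·0.0416667° lat → SW at lon -57.9167°, lat 17.9167°.
latitude 17.9167, longitude -57.9167.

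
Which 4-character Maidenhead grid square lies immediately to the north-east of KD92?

LD03

Longitude square 9; +1 → 10, wraps to 0, carry into field.
Longitude field K = 10; +1 → 11 = L.
Latitude square 2; +1 → 3.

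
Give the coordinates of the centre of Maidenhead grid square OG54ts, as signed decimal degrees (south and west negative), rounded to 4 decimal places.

-25.2292, 111.6250

Field O=14, G=6: +14·20° lon, +6·10° lat → SW at lon 100°, lat -30°.
Square 5, 4: +5·2° lon, +4·1° lat → SW at lon 110°, lat -26°.
Subsquare t=19, s=18: +19·0.0833333° lon, +18·0.0416667° lat → SW at lon 111.583°, lat -25.25°.
Cell spans 0.0833333° lon × 0.0416667° lat. Centre is SW corner plus half of each.
latitude -25.2292, longitude 111.6250.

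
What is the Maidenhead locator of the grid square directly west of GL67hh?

Longitude subsquare h = 7; −1 → 6 = g.
The latitude characters are unchanged.

GL67gh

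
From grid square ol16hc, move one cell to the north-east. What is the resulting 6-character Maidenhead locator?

OL16id

Longitude subsquare h = 7; +1 → 8 = i.
Latitude subsquare c = 2; +1 → 3 = d.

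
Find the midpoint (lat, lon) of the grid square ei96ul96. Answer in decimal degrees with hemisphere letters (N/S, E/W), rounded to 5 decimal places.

3.51458° S, 80.25417° W

Field E=4, I=8: +4·20° lon, +8·10° lat → SW at lon -100°, lat -10°.
Square 9, 6: +9·2° lon, +6·1° lat → SW at lon -82°, lat -4°.
Subsquare u=20, l=11: +20·0.0833333° lon, +11·0.0416667° lat → SW at lon -80.3333°, lat -3.54167°.
Extended square 9, 6: +9·0.00833333° lon, +6·0.00416667° lat → SW at lon -80.2583°, lat -3.51667°.
Cell spans 0.00833333° lon × 0.00416667° lat. Centre is SW corner plus half of each.
latitude 3.51458° S, longitude 80.25417° W.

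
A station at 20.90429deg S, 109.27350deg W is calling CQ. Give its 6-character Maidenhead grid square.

DG59ic

Offset from 180°W / 90°S: lon 70.7265°, lat 69.0957°.
Field (20°×10°, letters A–R): lon ⌊70.7265/20⌋ = 3 → D; lat ⌊69.0957/10⌋ = 6 → G.
Square (2°×1°, digits 0–9): lon ⌊10.7265/2⌋ = 5; lat ⌊9.0957/1⌋ = 9.
Subsquare (5′×2.5′, letters a–x): lon ⌊0.7265/0.0833333⌋ = 8 → i; lat ⌊0.0957/0.0416667⌋ = 2 → c.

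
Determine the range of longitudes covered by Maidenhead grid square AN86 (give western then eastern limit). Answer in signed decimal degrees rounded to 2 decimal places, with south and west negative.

-164.00, -162.00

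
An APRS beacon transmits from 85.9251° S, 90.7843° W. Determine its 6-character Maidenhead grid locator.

EA44ob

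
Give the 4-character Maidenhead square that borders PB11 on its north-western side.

Longitude square 1; −1 → 0.
Latitude square 1; +1 → 2.

PB02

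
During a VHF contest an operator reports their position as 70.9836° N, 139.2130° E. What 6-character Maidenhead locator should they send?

PQ90ox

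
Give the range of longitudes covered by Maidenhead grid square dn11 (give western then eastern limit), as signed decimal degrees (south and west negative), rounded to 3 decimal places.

-118.000, -116.000

Field D=3, N=13: +3·20° lon, +13·10° lat → SW at lon -120°, lat 40°.
Square 1, 1: +1·2° lon, +1·1° lat → SW at lon -118°, lat 41°.
Cell spans 2° lon × 1° lat.
west -118.000, east -116.000.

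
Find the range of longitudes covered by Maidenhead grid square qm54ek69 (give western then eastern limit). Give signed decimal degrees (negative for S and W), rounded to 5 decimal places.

150.38333, 150.39167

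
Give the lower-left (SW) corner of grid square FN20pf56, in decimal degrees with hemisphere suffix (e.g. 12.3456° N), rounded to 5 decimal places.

Field F=5, N=13: +5·20° lon, +13·10° lat → SW at lon -80°, lat 40°.
Square 2, 0: +2·2° lon, +0·1° lat → SW at lon -76°, lat 40°.
Subsquare p=15, f=5: +15·0.0833333° lon, +5·0.0416667° lat → SW at lon -74.75°, lat 40.2083°.
Extended square 5, 6: +5·0.00833333° lon, +6·0.00416667° lat → SW at lon -74.7083°, lat 40.2333°.
latitude 40.23333° N, longitude 74.70833° W.

40.23333° N, 74.70833° W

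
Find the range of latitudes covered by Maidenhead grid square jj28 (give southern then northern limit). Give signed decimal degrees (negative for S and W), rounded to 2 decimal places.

Field J=9, J=9: +9·20° lon, +9·10° lat → SW at lon 0°, lat 0°.
Square 2, 8: +2·2° lon, +8·1° lat → SW at lon 4°, lat 8°.
Cell spans 2° lon × 1° lat.
south 8.00, north 9.00.

8.00, 9.00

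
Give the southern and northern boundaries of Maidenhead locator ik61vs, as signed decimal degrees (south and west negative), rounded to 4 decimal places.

11.7500, 11.7917

Field I=8, K=10: +8·20° lon, +10·10° lat → SW at lon -20°, lat 10°.
Square 6, 1: +6·2° lon, +1·1° lat → SW at lon -8°, lat 11°.
Subsquare v=21, s=18: +21·0.0833333° lon, +18·0.0416667° lat → SW at lon -6.25°, lat 11.75°.
Cell spans 0.0833333° lon × 0.0416667° lat.
south 11.7500, north 11.7917.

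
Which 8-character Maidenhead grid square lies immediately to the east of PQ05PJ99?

PQ05qj09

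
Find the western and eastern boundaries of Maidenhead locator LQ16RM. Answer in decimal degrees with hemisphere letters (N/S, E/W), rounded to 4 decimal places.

Field L=11, Q=16: +11·20° lon, +16·10° lat → SW at lon 40°, lat 70°.
Square 1, 6: +1·2° lon, +6·1° lat → SW at lon 42°, lat 76°.
Subsquare r=17, m=12: +17·0.0833333° lon, +12·0.0416667° lat → SW at lon 43.4167°, lat 76.5°.
Cell spans 0.0833333° lon × 0.0416667° lat.
west 43.4167° E, east 43.5000° E.

43.4167° E, 43.5000° E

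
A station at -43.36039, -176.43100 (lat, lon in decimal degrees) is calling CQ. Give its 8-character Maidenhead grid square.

Shift to the Maidenhead origin (180°W, 90°S): lon 3.56900, lat 46.63961.
Field (20°×10°, letters A–R): lon ⌊3.56900/20⌋ = 0 → A; lat ⌊46.63961/10⌋ = 4 → E.
Square (2°×1°, digits 0–9): lon ⌊3.56900/2⌋ = 1; lat ⌊6.63961/1⌋ = 6.
Subsquare (5′×2.5′, letters a–x): lon ⌊1.56900/0.0833333⌋ = 18 → s; lat ⌊0.63961/0.0416667⌋ = 15 → p.
Extended square (30″×15″, digits 0–9): lon ⌊0.06900/0.00833333⌋ = 8; lat ⌊0.01461/0.00416667⌋ = 3.

AE16sp83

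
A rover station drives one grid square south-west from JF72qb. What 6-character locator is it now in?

JF72pa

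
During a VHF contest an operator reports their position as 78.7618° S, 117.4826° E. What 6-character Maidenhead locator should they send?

OB81rf

Add 180° to longitude and 90° to latitude: 297.4826, 11.2382.
Field: lon ⌊297.4826/20⌋ = 14 → O; lat ⌊11.2382/10⌋ = 1 → B.
Square: lon ⌊17.4826/2⌋ = 8; lat ⌊1.2382/1⌋ = 1.
Subsquare: lon ⌊1.4826/0.0833333⌋ = 17 → r; lat ⌊0.2382/0.0416667⌋ = 5 → f.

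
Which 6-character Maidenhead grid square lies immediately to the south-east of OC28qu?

OC28rt

Longitude subsquare q = 16; +1 → 17 = r.
Latitude subsquare u = 20; −1 → 19 = t.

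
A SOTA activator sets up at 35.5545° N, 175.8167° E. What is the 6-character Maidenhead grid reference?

RM75vn

Add 180° to longitude and 90° to latitude: 355.8167, 125.5545.
Field (20°×10°, letters A–R): 355.8167/20 → 17 → R, 125.5545/10 → 12 → M; chars RM.
Square (2°×1°, digits 0–9): 15.8167/2 → 7, 5.5545/1 → 5; chars 75.
Subsquare (5′×2.5′, letters a–x): 1.8167/0.0833333 → 21 → v, 0.5545/0.0416667 → 13 → n; chars vn.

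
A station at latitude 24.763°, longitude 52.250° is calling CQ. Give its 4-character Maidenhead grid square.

Add 180° to longitude and 90° to latitude: 232.25, 114.76.
Field (20°×10°, letters A–R): 232.25/20 → 11 → L, 114.76/10 → 11 → L; chars LL.
Square (2°×1°, digits 0–9): 12.25/2 → 6, 4.76/1 → 4; chars 64.

LL64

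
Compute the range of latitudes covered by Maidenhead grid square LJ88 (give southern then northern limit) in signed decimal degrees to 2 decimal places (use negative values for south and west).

8.00, 9.00

Field L=11, J=9: +11·20° lon, +9·10° lat → SW at lon 40°, lat 0°.
Square 8, 8: +8·2° lon, +8·1° lat → SW at lon 56°, lat 8°.
Cell spans 2° lon × 1° lat.
south 8.00, north 9.00.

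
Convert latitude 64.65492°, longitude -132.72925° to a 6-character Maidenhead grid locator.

Add 180° to longitude and 90° to latitude: 47.2707, 154.6549.
Field: 47.2707/20 → 2 → C, 154.6549/10 → 15 → P; chars CP.
Square: 7.2707/2 → 3, 4.6549/1 → 4; chars 34.
Subsquare: 1.2707/0.0833333 → 15 → p, 0.6549/0.0416667 → 15 → p; chars pp.

CP34pp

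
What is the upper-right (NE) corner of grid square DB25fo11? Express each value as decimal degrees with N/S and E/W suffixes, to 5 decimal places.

Field D=3, B=1: +3·20° lon, +1·10° lat → SW at lon -120°, lat -80°.
Square 2, 5: +2·2° lon, +5·1° lat → SW at lon -116°, lat -75°.
Subsquare f=5, o=14: +5·0.0833333° lon, +14·0.0416667° lat → SW at lon -115.583°, lat -74.4167°.
Extended square 1, 1: +1·0.00833333° lon, +1·0.00416667° lat → SW at lon -115.575°, lat -74.4125°.
Cell spans 0.00833333° lon × 0.00416667° lat. NE corner is SW corner plus one full cell.
latitude 74.40833° S, longitude 115.56667° W.

74.40833° S, 115.56667° W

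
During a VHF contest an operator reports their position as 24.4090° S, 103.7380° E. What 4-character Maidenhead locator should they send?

Add 180° to longitude and 90° to latitude: 283.74, 65.59.
Field (20°×10°, letters A–R): lon ⌊283.74/20⌋ = 14 → O; lat ⌊65.59/10⌋ = 6 → G.
Square (2°×1°, digits 0–9): lon ⌊3.74/2⌋ = 1; lat ⌊5.59/1⌋ = 5.

OG15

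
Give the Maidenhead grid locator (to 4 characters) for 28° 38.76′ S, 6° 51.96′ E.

Shift to the Maidenhead origin (180°W, 90°S): lon 186.87, lat 61.35.
Field (20°×10°, letters A–R): lon ⌊186.87/20⌋ = 9 → J; lat ⌊61.35/10⌋ = 6 → G.
Square (2°×1°, digits 0–9): lon ⌊6.87/2⌋ = 3; lat ⌊1.35/1⌋ = 1.

JG31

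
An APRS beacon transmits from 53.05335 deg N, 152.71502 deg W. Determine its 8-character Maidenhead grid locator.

BO33pb42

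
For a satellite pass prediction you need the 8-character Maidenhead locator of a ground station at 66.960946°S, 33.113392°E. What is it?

KC63na39

Offset from 180°W / 90°S: lon 213.11339°, lat 23.03905°.
Field: 213.11339/20 → 10 → K, 23.03905/10 → 2 → C; chars KC.
Square: 13.11339/2 → 6, 3.03905/1 → 3; chars 63.
Subsquare: 1.11339/0.0833333 → 13 → n, 0.03905/0.0416667 → 0 → a; chars na.
Extended square: 0.03006/0.00833333 → 3, 0.03905/0.00416667 → 9; chars 39.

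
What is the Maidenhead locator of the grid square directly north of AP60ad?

AP60ae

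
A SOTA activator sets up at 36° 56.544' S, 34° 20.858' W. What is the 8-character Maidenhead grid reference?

Shift to the Maidenhead origin (180°W, 90°S): lon 145.65237, lat 53.05760.
Field: lon ⌊145.65237/20⌋ = 7 → H; lat ⌊53.05760/10⌋ = 5 → F.
Square: lon ⌊5.65237/2⌋ = 2; lat ⌊3.05760/1⌋ = 3.
Subsquare: lon ⌊1.65237/0.0833333⌋ = 19 → t; lat ⌊0.05760/0.0416667⌋ = 1 → b.
Extended square: lon ⌊0.06903/0.00833333⌋ = 8; lat ⌊0.01593/0.00416667⌋ = 3.

HF23tb83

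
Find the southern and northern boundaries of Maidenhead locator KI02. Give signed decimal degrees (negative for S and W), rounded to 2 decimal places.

-8.00, -7.00

Field K=10, I=8: +10·20° lon, +8·10° lat → SW at lon 20°, lat -10°.
Square 0, 2: +0·2° lon, +2·1° lat → SW at lon 20°, lat -8°.
Cell spans 2° lon × 1° lat.
south -8.00, north -7.00.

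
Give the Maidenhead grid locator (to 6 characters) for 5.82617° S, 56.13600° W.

GI14we

Shift to the Maidenhead origin (180°W, 90°S): lon 123.8640, lat 84.1738.
Field: lon ⌊123.8640/20⌋ = 6 → G; lat ⌊84.1738/10⌋ = 8 → I.
Square: lon ⌊3.8640/2⌋ = 1; lat ⌊4.1738/1⌋ = 4.
Subsquare: lon ⌊1.8640/0.0833333⌋ = 22 → w; lat ⌊0.1738/0.0416667⌋ = 4 → e.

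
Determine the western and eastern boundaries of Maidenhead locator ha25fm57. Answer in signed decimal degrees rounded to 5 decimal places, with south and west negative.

Field H=7, A=0: +7·20° lon, +0·10° lat → SW at lon -40°, lat -90°.
Square 2, 5: +2·2° lon, +5·1° lat → SW at lon -36°, lat -85°.
Subsquare f=5, m=12: +5·0.0833333° lon, +12·0.0416667° lat → SW at lon -35.5833°, lat -84.5°.
Extended square 5, 7: +5·0.00833333° lon, +7·0.00416667° lat → SW at lon -35.5417°, lat -84.4708°.
Cell spans 0.00833333° lon × 0.00416667° lat.
west -35.54167, east -35.53333.

-35.54167, -35.53333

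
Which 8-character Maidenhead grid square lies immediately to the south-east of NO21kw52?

Longitude extended square 5; +1 → 6.
Latitude extended square 2; −1 → 1.

NO21kw61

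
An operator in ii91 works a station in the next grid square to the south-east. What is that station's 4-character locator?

JI00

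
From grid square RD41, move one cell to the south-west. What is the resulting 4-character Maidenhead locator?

RD30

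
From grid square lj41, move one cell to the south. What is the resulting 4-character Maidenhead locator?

LJ40

Latitude square 1; −1 → 0.
The longitude characters are unchanged.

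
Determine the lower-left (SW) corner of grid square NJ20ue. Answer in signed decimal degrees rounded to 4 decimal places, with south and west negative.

Field N=13, J=9: +13·20° lon, +9·10° lat → SW at lon 80°, lat 0°.
Square 2, 0: +2·2° lon, +0·1° lat → SW at lon 84°, lat 0°.
Subsquare u=20, e=4: +20·0.0833333° lon, +4·0.0416667° lat → SW at lon 85.6667°, lat 0.166667°.
latitude 0.1667, longitude 85.6667.

0.1667, 85.6667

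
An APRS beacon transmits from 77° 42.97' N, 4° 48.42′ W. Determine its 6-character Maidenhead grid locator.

IQ77or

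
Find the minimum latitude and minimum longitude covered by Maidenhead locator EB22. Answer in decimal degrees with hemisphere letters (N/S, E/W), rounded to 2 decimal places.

78.00° S, 96.00° W

Field E=4, B=1: +4·20° lon, +1·10° lat → SW at lon -100°, lat -80°.
Square 2, 2: +2·2° lon, +2·1° lat → SW at lon -96°, lat -78°.
latitude 78.00° S, longitude 96.00° W.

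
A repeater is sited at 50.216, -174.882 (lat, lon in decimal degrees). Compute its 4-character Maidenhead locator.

AO20

Add 180° to longitude and 90° to latitude: 5.12, 140.22.
Field: lon ⌊5.12/20⌋ = 0 → A; lat ⌊140.22/10⌋ = 14 → O.
Square: lon ⌊5.12/2⌋ = 2; lat ⌊0.22/1⌋ = 0.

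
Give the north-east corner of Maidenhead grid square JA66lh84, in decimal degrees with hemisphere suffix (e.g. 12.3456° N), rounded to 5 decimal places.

83.68750° S, 12.99167° E

Field J=9, A=0: +9·20° lon, +0·10° lat → SW at lon 0°, lat -90°.
Square 6, 6: +6·2° lon, +6·1° lat → SW at lon 12°, lat -84°.
Subsquare l=11, h=7: +11·0.0833333° lon, +7·0.0416667° lat → SW at lon 12.9167°, lat -83.7083°.
Extended square 8, 4: +8·0.00833333° lon, +4·0.00416667° lat → SW at lon 12.9833°, lat -83.6917°.
Cell spans 0.00833333° lon × 0.00416667° lat. NE corner is SW corner plus one full cell.
latitude 83.68750° S, longitude 12.99167° E.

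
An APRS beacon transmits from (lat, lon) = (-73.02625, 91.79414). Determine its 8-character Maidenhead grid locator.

NB56vx53

Offset from 180°W / 90°S: lon 271.79414°, lat 16.97375°.
Field: 271.79414/20 → 13 → N, 16.97375/10 → 1 → B; chars NB.
Square: 11.79414/2 → 5, 6.97375/1 → 6; chars 56.
Subsquare: 1.79414/0.0833333 → 21 → v, 0.97375/0.0416667 → 23 → x; chars vx.
Extended square: 0.04414/0.00833333 → 5, 0.01542/0.00416667 → 3; chars 53.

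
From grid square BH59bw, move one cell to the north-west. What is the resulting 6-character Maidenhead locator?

Longitude subsquare b = 1; −1 → 0 = a.
Latitude subsquare w = 22; +1 → 23 = x.

BH59ax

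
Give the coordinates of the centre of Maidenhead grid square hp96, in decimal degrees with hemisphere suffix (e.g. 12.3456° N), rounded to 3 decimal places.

Field H=7, P=15: +7·20° lon, +15·10° lat → SW at lon -40°, lat 60°.
Square 9, 6: +9·2° lon, +6·1° lat → SW at lon -22°, lat 66°.
Cell spans 2° lon × 1° lat. Centre is SW corner plus half of each.
latitude 66.500° N, longitude 21.000° W.

66.500° N, 21.000° W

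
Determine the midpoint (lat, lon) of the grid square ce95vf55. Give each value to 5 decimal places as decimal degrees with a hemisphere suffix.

Field C=2, E=4: +2·20° lon, +4·10° lat → SW at lon -140°, lat -50°.
Square 9, 5: +9·2° lon, +5·1° lat → SW at lon -122°, lat -45°.
Subsquare v=21, f=5: +21·0.0833333° lon, +5·0.0416667° lat → SW at lon -120.25°, lat -44.7917°.
Extended square 5, 5: +5·0.00833333° lon, +5·0.00416667° lat → SW at lon -120.208°, lat -44.7708°.
Cell spans 0.00833333° lon × 0.00416667° lat. Centre is SW corner plus half of each.
latitude 44.76875° S, longitude 120.20417° W.

44.76875° S, 120.20417° W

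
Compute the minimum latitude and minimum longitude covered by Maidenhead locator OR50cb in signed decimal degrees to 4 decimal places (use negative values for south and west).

80.0417, 110.1667

Field O=14, R=17: +14·20° lon, +17·10° lat → SW at lon 100°, lat 80°.
Square 5, 0: +5·2° lon, +0·1° lat → SW at lon 110°, lat 80°.
Subsquare c=2, b=1: +2·0.0833333° lon, +1·0.0416667° lat → SW at lon 110.167°, lat 80.0417°.
latitude 80.0417, longitude 110.1667.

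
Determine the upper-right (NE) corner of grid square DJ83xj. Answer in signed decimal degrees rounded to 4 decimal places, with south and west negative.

3.4167, -102.0000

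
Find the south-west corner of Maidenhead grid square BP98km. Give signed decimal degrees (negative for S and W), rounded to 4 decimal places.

68.5000, -141.1667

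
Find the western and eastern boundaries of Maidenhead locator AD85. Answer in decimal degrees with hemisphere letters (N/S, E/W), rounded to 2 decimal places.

Field A=0, D=3: +0·20° lon, +3·10° lat → SW at lon -180°, lat -60°.
Square 8, 5: +8·2° lon, +5·1° lat → SW at lon -164°, lat -55°.
Cell spans 2° lon × 1° lat.
west 164.00° W, east 162.00° W.

164.00° W, 162.00° W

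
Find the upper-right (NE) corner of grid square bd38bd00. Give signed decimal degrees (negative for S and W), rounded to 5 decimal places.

Field B=1, D=3: +1·20° lon, +3·10° lat → SW at lon -160°, lat -60°.
Square 3, 8: +3·2° lon, +8·1° lat → SW at lon -154°, lat -52°.
Subsquare b=1, d=3: +1·0.0833333° lon, +3·0.0416667° lat → SW at lon -153.917°, lat -51.875°.
Extended square 0, 0: +0·0.00833333° lon, +0·0.00416667° lat → SW at lon -153.917°, lat -51.875°.
Cell spans 0.00833333° lon × 0.00416667° lat. NE corner is SW corner plus one full cell.
latitude -51.87083, longitude -153.90833.

-51.87083, -153.90833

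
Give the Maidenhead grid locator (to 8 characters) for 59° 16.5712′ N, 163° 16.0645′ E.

RO19pg26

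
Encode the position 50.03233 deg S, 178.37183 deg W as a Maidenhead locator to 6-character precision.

Shift to the Maidenhead origin (180°W, 90°S): lon 1.6282, lat 39.9677.
Field: 1.6282/20 → 0 → A, 39.9677/10 → 3 → D; chars AD.
Square: 1.6282/2 → 0, 9.9677/1 → 9; chars 09.
Subsquare: 1.6282/0.0833333 → 19 → t, 0.9677/0.0416667 → 23 → x; chars tx.

AD09tx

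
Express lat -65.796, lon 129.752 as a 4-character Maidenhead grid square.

Offset from 180°W / 90°S: lon 309.75°, lat 24.20°.
Field: lon ⌊309.75/20⌋ = 15 → P; lat ⌊24.20/10⌋ = 2 → C.
Square: lon ⌊9.75/2⌋ = 4; lat ⌊4.20/1⌋ = 4.

PC44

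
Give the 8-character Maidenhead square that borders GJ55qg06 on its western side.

Longitude extended square 0; −1 → -1, wraps to 9, carry into subsquare.
Longitude subsquare q = 16; −1 → 15 = p.
The latitude characters are unchanged.

GJ55pg96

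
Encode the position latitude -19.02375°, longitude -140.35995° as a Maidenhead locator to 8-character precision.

BH90tx64

Shift to the Maidenhead origin (180°W, 90°S): lon 39.64005, lat 70.97625.
Field: lon ⌊39.64005/20⌋ = 1 → B; lat ⌊70.97625/10⌋ = 7 → H.
Square: lon ⌊19.64005/2⌋ = 9; lat ⌊0.97625/1⌋ = 0.
Subsquare: lon ⌊1.64005/0.0833333⌋ = 19 → t; lat ⌊0.97625/0.0416667⌋ = 23 → x.
Extended square: lon ⌊0.05672/0.00833333⌋ = 6; lat ⌊0.01792/0.00416667⌋ = 4.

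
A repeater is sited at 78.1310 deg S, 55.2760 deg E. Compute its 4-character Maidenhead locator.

LB71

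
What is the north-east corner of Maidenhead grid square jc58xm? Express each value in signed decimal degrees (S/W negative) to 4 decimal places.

Field J=9, C=2: +9·20° lon, +2·10° lat → SW at lon 0°, lat -70°.
Square 5, 8: +5·2° lon, +8·1° lat → SW at lon 10°, lat -62°.
Subsquare x=23, m=12: +23·0.0833333° lon, +12·0.0416667° lat → SW at lon 11.9167°, lat -61.5°.
Cell spans 0.0833333° lon × 0.0416667° lat. NE corner is SW corner plus one full cell.
latitude -61.4583, longitude 12.0000.

-61.4583, 12.0000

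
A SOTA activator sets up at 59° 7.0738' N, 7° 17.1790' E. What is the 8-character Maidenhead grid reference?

Offset from 180°W / 90°S: lon 187.28632°, lat 149.11790°.
Field: 187.28632/20 → 9 → J, 149.11790/10 → 14 → O; chars JO.
Square: 7.28632/2 → 3, 9.11790/1 → 9; chars 39.
Subsquare: 1.28632/0.0833333 → 15 → p, 0.11790/0.0416667 → 2 → c; chars pc.
Extended square: 0.03632/0.00833333 → 4, 0.03456/0.00416667 → 8; chars 48.

JO39pc48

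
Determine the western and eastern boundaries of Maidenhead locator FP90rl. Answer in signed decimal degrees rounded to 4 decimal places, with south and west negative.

-60.5833, -60.5000

Field F=5, P=15: +5·20° lon, +15·10° lat → SW at lon -80°, lat 60°.
Square 9, 0: +9·2° lon, +0·1° lat → SW at lon -62°, lat 60°.
Subsquare r=17, l=11: +17·0.0833333° lon, +11·0.0416667° lat → SW at lon -60.5833°, lat 60.4583°.
Cell spans 0.0833333° lon × 0.0416667° lat.
west -60.5833, east -60.5000.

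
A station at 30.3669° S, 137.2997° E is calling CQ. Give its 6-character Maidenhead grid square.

PF89pp

Shift to the Maidenhead origin (180°W, 90°S): lon 317.2997, lat 59.6331.
Field: lon ⌊317.2997/20⌋ = 15 → P; lat ⌊59.6331/10⌋ = 5 → F.
Square: lon ⌊17.2997/2⌋ = 8; lat ⌊9.6331/1⌋ = 9.
Subsquare: lon ⌊1.2997/0.0833333⌋ = 15 → p; lat ⌊0.6331/0.0416667⌋ = 15 → p.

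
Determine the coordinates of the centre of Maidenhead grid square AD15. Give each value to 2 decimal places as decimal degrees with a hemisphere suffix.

54.50° S, 177.00° W

Field A=0, D=3: +0·20° lon, +3·10° lat → SW at lon -180°, lat -60°.
Square 1, 5: +1·2° lon, +5·1° lat → SW at lon -178°, lat -55°.
Cell spans 2° lon × 1° lat. Centre is SW corner plus half of each.
latitude 54.50° S, longitude 177.00° W.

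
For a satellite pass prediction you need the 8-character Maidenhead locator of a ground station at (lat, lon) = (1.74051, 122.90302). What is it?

Offset from 180°W / 90°S: lon 302.90302°, lat 91.74051°.
Field: lon ⌊302.90302/20⌋ = 15 → P; lat ⌊91.74051/10⌋ = 9 → J.
Square: lon ⌊2.90302/2⌋ = 1; lat ⌊1.74051/1⌋ = 1.
Subsquare: lon ⌊0.90302/0.0833333⌋ = 10 → k; lat ⌊0.74051/0.0416667⌋ = 17 → r.
Extended square: lon ⌊0.06969/0.00833333⌋ = 8; lat ⌊0.03218/0.00416667⌋ = 7.

PJ11kr87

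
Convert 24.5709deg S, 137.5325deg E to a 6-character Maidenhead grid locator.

Offset from 180°W / 90°S: lon 317.5325°, lat 65.4291°.
Field: 317.5325/20 → 15 → P, 65.4291/10 → 6 → G; chars PG.
Square: 17.5325/2 → 8, 5.4291/1 → 5; chars 85.
Subsquare: 1.5325/0.0833333 → 18 → s, 0.4291/0.0416667 → 10 → k; chars sk.

PG85sk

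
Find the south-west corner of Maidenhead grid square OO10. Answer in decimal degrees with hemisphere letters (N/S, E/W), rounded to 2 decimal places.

50.00° N, 102.00° E

Field O=14, O=14: +14·20° lon, +14·10° lat → SW at lon 100°, lat 50°.
Square 1, 0: +1·2° lon, +0·1° lat → SW at lon 102°, lat 50°.
latitude 50.00° N, longitude 102.00° E.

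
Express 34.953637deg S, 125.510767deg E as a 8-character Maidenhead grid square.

PF25sb11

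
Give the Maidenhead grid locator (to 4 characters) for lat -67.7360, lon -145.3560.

BC72

Offset from 180°W / 90°S: lon 34.64°, lat 22.26°.
Field (20°×10°, letters A–R): 34.64/20 → 1 → B, 22.26/10 → 2 → C; chars BC.
Square (2°×1°, digits 0–9): 14.64/2 → 7, 2.26/1 → 2; chars 72.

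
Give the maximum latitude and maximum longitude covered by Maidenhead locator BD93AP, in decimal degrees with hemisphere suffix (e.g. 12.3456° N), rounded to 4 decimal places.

Field B=1, D=3: +1·20° lon, +3·10° lat → SW at lon -160°, lat -60°.
Square 9, 3: +9·2° lon, +3·1° lat → SW at lon -142°, lat -57°.
Subsquare a=0, p=15: +0·0.0833333° lon, +15·0.0416667° lat → SW at lon -142°, lat -56.375°.
Cell spans 0.0833333° lon × 0.0416667° lat. NE corner is SW corner plus one full cell.
latitude 56.3333° S, longitude 141.9167° W.

56.3333° S, 141.9167° W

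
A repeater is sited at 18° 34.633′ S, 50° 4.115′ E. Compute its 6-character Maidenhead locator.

LH51ak

Shift to the Maidenhead origin (180°W, 90°S): lon 230.0686, lat 71.4228.
Field: lon ⌊230.0686/20⌋ = 11 → L; lat ⌊71.4228/10⌋ = 7 → H.
Square: lon ⌊10.0686/2⌋ = 5; lat ⌊1.4228/1⌋ = 1.
Subsquare: lon ⌊0.0686/0.0833333⌋ = 0 → a; lat ⌊0.4228/0.0416667⌋ = 10 → k.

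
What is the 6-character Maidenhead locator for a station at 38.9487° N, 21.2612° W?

Offset from 180°W / 90°S: lon 158.7388°, lat 128.9487°.
Field (20°×10°, letters A–R): 158.7388/20 → 7 → H, 128.9487/10 → 12 → M; chars HM.
Square (2°×1°, digits 0–9): 18.7388/2 → 9, 8.9487/1 → 8; chars 98.
Subsquare (5′×2.5′, letters a–x): 0.7388/0.0833333 → 8 → i, 0.9487/0.0416667 → 22 → w; chars iw.

HM98iw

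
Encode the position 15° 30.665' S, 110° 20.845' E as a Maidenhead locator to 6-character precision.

OH54el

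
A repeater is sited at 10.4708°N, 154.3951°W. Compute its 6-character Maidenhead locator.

Offset from 180°W / 90°S: lon 25.6049°, lat 100.4708°.
Field: lon ⌊25.6049/20⌋ = 1 → B; lat ⌊100.4708/10⌋ = 10 → K.
Square: lon ⌊5.6049/2⌋ = 2; lat ⌊0.4708/1⌋ = 0.
Subsquare: lon ⌊1.6049/0.0833333⌋ = 19 → t; lat ⌊0.4708/0.0416667⌋ = 11 → l.

BK20tl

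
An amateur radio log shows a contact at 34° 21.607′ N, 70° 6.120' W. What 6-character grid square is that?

FM44wi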